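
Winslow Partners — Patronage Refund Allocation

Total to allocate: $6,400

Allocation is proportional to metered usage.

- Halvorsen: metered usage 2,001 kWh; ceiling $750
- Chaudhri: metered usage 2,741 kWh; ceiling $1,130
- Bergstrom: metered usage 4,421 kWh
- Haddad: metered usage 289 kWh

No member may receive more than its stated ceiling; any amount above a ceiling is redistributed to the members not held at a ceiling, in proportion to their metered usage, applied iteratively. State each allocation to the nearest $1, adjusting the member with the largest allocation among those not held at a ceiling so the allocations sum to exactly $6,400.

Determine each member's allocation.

Halvorsen: $750; Chaudhri: $1,130; Bergstrom: $4,243; Haddad: $277

Total metered usage = 9,452.
Unconstrained shares: Halvorsen 1,354.89; Chaudhri 1,855.95; Bergstrom 2,993.48; Haddad 195.68.
Held at cap: Halvorsen ($750), Chaudhri ($1,130); remaining pool $4,520 reallocated over remaining metered usage 4,710.
Remaining shares: Bergstrom 4,242.66 → $4,243; Haddad 277.34 → $277.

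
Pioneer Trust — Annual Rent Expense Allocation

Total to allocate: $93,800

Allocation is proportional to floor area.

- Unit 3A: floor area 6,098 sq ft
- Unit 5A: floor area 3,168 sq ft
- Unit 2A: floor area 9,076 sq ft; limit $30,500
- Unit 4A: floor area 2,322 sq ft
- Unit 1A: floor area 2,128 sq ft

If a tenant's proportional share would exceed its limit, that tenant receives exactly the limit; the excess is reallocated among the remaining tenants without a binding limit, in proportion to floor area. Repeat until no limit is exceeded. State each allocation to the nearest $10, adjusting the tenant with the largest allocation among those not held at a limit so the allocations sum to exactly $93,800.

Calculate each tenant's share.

Floor area total: 22,792.
Proportional shares (ignoring caps): Unit 3A 25,096.19; Unit 5A 13,037.84; Unit 2A 37,352.09; Unit 4A 9,556.14; Unit 1A 8,757.74.
Held at cap: Unit 2A ($30,500); balance $63,300 reallocated over remaining floor area 13,716.
Redistributed shares: Unit 3A 28,142.56 → $28,140; Unit 5A 14,620.47 → $14,620; Unit 4A 10,716.14 → $10,720; Unit 1A 9,820.82 → $9,820.

Unit 3A: $28,140 · Unit 5A: $14,620 · Unit 2A: $30,500 · Unit 4A: $10,720 · Unit 1A: $9,820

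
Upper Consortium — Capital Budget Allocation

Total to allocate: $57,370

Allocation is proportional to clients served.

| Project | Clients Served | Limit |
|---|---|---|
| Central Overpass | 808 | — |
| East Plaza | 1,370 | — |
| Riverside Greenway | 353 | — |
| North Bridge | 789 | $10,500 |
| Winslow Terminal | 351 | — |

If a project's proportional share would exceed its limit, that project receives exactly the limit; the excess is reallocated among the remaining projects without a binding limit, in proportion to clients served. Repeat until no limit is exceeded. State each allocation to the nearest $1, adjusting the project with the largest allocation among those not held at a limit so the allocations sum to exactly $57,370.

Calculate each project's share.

Clients served total: 3,671.
Unconstrained shares: Central Overpass 12,627.34; East Plaza 21,410.22; Riverside Greenway 5,516.65; North Bridge 12,330.41; Winslow Terminal 5,485.39.
Cap binds for North Bridge ($10,500); balance $46,870 reallocated over remaining clients served 2,882.
Redistributed shares: Central Overpass 13,140.51 → $13,141; East Plaza 22,280.33 → $22,280; Riverside Greenway 5,740.84 → $5,741; Winslow Terminal 5,708.32 → $5,708.

Central Overpass: $13,141 | East Plaza: $22,280 | Riverside Greenway: $5,741 | North Bridge: $10,500 | Winslow Terminal: $5,708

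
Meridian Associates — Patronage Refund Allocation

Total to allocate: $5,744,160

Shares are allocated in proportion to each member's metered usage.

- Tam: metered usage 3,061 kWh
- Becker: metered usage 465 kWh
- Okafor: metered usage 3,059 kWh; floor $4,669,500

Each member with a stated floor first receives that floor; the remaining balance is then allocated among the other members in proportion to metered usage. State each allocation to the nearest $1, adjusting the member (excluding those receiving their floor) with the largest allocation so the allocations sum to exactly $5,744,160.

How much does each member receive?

Minimums first: Okafor $4,669,500. Residual $1,074,660.
Residual split over remaining metered usage 3,526: Tam 932,936.55 → $932,937; Becker 141,723.45 → $141,723.

Tam: $932,937 · Becker: $141,723 · Okafor: $4,669,500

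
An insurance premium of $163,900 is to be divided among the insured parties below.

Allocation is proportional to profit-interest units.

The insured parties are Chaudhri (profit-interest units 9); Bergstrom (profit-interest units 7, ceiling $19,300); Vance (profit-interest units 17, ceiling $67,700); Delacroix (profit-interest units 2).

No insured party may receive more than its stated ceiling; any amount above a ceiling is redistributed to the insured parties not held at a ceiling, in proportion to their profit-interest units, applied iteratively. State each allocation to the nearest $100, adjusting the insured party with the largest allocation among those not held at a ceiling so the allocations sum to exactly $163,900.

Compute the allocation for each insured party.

Profit-interest units total: 35.
Pro-rata shares before constraints: Chaudhri 42,145.71; Bergstrom 32,780.00; Vance 79,608.57; Delacroix 9,365.71.
Capped: Bergstrom ($19,300), Vance ($67,700); remaining pool $76,900 reallocated over remaining profit-interest units 11.
Shares after redistribution: Chaudhri 62,918.18 → $62,900; Delacroix 13,981.82 → $14,000.

Chaudhri: $62,900 · Bergstrom: $19,300 · Vance: $67,700 · Delacroix: $14,000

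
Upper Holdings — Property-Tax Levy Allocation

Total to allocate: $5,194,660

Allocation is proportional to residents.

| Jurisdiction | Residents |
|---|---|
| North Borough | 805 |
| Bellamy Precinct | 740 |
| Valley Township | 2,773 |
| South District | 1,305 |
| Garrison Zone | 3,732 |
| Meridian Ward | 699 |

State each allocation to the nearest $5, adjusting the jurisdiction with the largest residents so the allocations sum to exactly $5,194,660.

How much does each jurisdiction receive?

North Borough: $415,925 | Bellamy Precinct: $382,340 | Valley Township: $1,432,740 | South District: $674,260 | Garrison Zone: $1,928,240 | Meridian Ward: $361,155

Sum of residents: 10,054.
Pro-rata amounts: North Borough 805/10,054 × $5,194,660 = 415,924.14; Bellamy Precinct 740/10,054 × $5,194,660 = 382,340.20; Valley Township 2,773/10,054 × $5,194,660 = 1,432,742.41; South District 1,305/10,054 × $5,194,660 = 674,262.11; Garrison Zone 3,732/10,054 × $5,194,660 = 1,928,234.64; Meridian Ward 699/10,054 × $5,194,660 = 361,156.49.
After rounding ($5): North Borough $415,925; Bellamy Precinct $382,340; Valley Township $1,432,740; South District $674,260; Garrison Zone $1,928,235; Meridian Ward $361,155. Sum = $5,194,655.
Difference $5,194,660 − $5,194,655 = +$5 applied to largest residents (Garrison Zone): Garrison Zone becomes $1,928,240.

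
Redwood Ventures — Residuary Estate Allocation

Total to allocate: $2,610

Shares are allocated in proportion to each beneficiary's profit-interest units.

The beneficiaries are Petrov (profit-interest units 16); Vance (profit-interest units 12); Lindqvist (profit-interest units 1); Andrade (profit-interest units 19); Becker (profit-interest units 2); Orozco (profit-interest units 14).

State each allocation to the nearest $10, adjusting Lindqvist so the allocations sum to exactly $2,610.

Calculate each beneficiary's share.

Petrov: $650 · Vance: $490 · Lindqvist: $50 · Andrade: $770 · Becker: $80 · Orozco: $570

Combined profit-interest units = 64.
Proportional shares: Petrov 16/64 × $2,610 = 652.50; Vance 12/64 × $2,610 = 489.38; Lindqvist 1/64 × $2,610 = 40.78; Andrade 19/64 × $2,610 = 774.84; Becker 2/64 × $2,610 = 81.56; Orozco 14/64 × $2,610 = 570.94.
Rounded to nearest $10: Petrov $650; Vance $490; Lindqvist $40; Andrade $770; Becker $80; Orozco $570. Sum = $2,600.
Difference $2,610 − $2,600 = +$10 applied to Lindqvist: Lindqvist becomes $50.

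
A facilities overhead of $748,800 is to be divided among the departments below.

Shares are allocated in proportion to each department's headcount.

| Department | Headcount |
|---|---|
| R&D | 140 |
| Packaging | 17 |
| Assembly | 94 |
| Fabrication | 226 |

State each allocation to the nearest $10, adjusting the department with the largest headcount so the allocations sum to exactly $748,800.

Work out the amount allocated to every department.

Sum of headcount: 140 + 17 + 94 + 226 = 477.
Pro-rata amounts: R&D 219,773.58; Packaging 26,686.79; Assembly 147,562.26; Fabrication 354,777.36.
After rounding ($10): R&D $219,770; Packaging $26,690; Assembly $147,560; Fabrication $354,780. Sum = $748,800.
Rounded total matches; no reconciliation needed.

R&D: $219,770 · Packaging: $26,690 · Assembly: $147,560 · Fabrication: $354,780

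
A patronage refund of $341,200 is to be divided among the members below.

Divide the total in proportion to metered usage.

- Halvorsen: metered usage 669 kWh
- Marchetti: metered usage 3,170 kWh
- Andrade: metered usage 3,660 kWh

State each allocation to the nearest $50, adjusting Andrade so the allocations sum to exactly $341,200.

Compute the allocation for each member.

Metered usage total: 7,499.
Pro-rata amounts: Halvorsen 669/7,499 × $341,200 = 30,439.10; Marchetti 3,170/7,499 × $341,200 = 144,233.10; Andrade 3,660/7,499 × $341,200 = 166,527.80.
Rounded to nearest $50: Halvorsen $30,450; Marchetti $144,250; Andrade $166,550. Sum = $341,250.
Difference $341,200 − $341,250 = −$50 applied to Andrade: Andrade becomes $166,500.

Halvorsen: $30,450; Marchetti: $144,250; Andrade: $166,500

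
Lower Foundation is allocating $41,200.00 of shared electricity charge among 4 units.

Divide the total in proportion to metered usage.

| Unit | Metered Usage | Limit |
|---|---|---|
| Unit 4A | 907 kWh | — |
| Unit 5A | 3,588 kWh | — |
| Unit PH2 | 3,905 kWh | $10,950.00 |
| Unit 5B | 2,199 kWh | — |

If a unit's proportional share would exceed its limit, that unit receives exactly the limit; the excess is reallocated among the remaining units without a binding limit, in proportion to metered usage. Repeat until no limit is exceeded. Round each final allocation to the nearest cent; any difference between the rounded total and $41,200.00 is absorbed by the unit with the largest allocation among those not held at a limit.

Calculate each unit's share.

Unit 4A: $4,098.71 · Unit 5A: $16,214.07 · Unit PH2: $10,950.00 · Unit 5B: $9,937.22

Metered usage total: 10,599.
Proportional shares (ignoring caps): Unit 4A 3,525.6534; Unit 5A 13,947.1271; Unit PH2 15,179.3565; Unit 5B 8,547.8630.
Capped: Unit PH2 ($10,950.00); residual $30,250.00 reallocated over remaining metered usage 6,694.
Shares after redistribution: Unit 4A 4,098.7078 → $4,098.71; Unit 5A 16,214.0723 → $16,214.07; Unit 5B 9,937.2199 → $9,937.22.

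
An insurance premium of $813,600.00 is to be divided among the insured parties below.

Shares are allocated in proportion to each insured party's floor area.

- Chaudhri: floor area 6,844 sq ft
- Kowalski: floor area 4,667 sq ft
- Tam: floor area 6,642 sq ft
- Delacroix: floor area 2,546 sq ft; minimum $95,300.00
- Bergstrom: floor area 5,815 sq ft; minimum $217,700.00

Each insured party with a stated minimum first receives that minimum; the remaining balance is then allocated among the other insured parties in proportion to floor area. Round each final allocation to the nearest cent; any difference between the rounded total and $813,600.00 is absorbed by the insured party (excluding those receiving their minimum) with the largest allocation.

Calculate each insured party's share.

Chaudhri: $188,735.00 | Kowalski: $128,700.50 | Tam: $183,164.50 | Delacroix: $95,300.00 | Bergstrom: $217,700.00

Fund the minimums — Delacroix $95,300.00; Bergstrom $217,700.00. Remaining pool $500,600.00.
Remaining pool split over remaining floor area 18,153: Chaudhri 188,734.9970 → $188,735.00; Kowalski 128,700.5013 → $128,700.50; Tam 183,164.5017 → $183,164.50.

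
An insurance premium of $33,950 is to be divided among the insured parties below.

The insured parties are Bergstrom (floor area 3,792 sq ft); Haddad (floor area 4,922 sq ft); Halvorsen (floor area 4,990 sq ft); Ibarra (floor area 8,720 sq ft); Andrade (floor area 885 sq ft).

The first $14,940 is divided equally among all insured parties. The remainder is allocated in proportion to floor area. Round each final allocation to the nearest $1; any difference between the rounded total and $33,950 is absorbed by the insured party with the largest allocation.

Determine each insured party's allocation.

Bergstrom: $6,081 | Haddad: $7,002 | Halvorsen: $7,058 | Ibarra: $10,099 | Andrade: $3,710

$14,940 shared equally gives $2,988 per insured party.
Remainder $19,010 by floor area (total 23,309): Bergstrom 3,092.62 → $3,093; Haddad 4,014.21 → $4,014; Halvorsen 4,069.67 → $4,070; Ibarra 7,111.73 → $7,112; Andrade 721.77 → $722.
Rounding difference −$1 on remainder applied to Ibarra.
Totals: Bergstrom $2,988 + $3,093 = $6,081; Haddad $2,988 + $4,014 = $7,002; Halvorsen $2,988 + $4,070 = $7,058; Ibarra $2,988 + $7,111 = $10,099; Andrade $2,988 + $722 = $3,710.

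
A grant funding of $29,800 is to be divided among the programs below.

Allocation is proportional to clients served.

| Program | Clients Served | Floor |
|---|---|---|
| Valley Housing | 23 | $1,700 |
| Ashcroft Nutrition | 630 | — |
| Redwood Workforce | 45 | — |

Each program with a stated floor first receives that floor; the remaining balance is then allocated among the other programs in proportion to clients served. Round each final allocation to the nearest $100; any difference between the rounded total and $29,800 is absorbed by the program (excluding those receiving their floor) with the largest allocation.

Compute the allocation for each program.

Minimums first: Valley Housing $1,700. Remaining pool $28,100.
Remaining pool split over remaining clients served 675: Ashcroft Nutrition 26,226.67 → $26,200; Redwood Workforce 1,873.33 → $1,900.

Valley Housing: $1,700; Ashcroft Nutrition: $26,200; Redwood Workforce: $1,900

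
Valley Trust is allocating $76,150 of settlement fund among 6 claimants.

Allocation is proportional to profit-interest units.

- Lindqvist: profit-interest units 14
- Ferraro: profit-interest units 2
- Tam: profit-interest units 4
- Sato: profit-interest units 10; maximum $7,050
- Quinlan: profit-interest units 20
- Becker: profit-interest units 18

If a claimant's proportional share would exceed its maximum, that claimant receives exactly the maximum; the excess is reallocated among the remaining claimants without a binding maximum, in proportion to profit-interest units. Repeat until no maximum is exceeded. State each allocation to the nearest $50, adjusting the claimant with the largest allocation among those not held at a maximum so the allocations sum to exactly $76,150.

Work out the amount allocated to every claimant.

Lindqvist: $16,700 | Ferraro: $2,400 | Tam: $4,750 | Sato: $7,050 | Quinlan: $23,800 | Becker: $21,450

Combined profit-interest units = 68.
Unconstrained shares: Lindqvist 15,677.94; Ferraro 2,239.71; Tam 4,479.41; Sato 11,198.53; Quinlan 22,397.06; Becker 20,157.35.
Capped: Sato ($7,050); remaining pool $69,100 reallocated over remaining profit-interest units 58.
Shares after redistribution: Lindqvist 16,679.31 → $16,700; Ferraro 2,382.76 → $2,400; Tam 4,765.52 → $4,750; Quinlan 23,827.59 → $23,850; Becker 21,444.83 → $21,450.
Rounding difference −$50 applied to Quinlan → $23,800.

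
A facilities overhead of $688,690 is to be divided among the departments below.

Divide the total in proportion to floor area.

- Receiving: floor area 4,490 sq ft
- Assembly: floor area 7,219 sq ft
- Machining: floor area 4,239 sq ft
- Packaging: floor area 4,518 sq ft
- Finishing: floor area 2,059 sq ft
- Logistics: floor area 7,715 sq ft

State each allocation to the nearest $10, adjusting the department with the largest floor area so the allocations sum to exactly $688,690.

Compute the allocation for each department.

Total floor area = 4,490 + 7,219 + 4,239 + 4,518 + 2,059 + 7,715 = 30,240.
Raw shares: Receiving 102,255.89; Assembly 164,406.52; Machining 96,539.58; Packaging 102,893.57; Finishing 46,891.95; Logistics 175,702.49.
Rounded to nearest $10: Receiving $102,260; Assembly $164,410; Machining $96,540; Packaging $102,890; Finishing $46,890; Logistics $175,700. Sum = $688,690.
Rounded total matches; no reconciliation needed.

Receiving: $102,260 | Assembly: $164,410 | Machining: $96,540 | Packaging: $102,890 | Finishing: $46,890 | Logistics: $175,700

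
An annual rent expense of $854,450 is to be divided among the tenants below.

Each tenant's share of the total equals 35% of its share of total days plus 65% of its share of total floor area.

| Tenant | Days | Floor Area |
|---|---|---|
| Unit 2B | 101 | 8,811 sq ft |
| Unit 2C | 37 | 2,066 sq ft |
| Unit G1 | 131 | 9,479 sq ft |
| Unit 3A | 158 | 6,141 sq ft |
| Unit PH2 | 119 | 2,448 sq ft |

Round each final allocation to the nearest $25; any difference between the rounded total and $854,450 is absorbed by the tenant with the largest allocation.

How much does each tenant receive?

Days total 546; floor area total 28,945.
Combined weights (35% days + 65% floor area): Unit 2B 0.2626; Unit 2C 0.0701; Unit G1 0.2968; Unit 3A 0.2392; Unit PH2 0.1313.
Pro-rata amounts: Unit 2B 224,384.36; Unit 2C 59,907.91; Unit G1 253,633.58; Unit 3A 204,373.07; Unit PH2 112,151.07.
After rounding ($25): Unit 2B $224,375; Unit 2C $59,900; Unit G1 $253,625; Unit 3A $204,375; Unit PH2 $112,150. Sum = $854,425.
Difference $854,450 − $854,425 = +$25 applied to largest allocation (Unit G1): Unit G1 becomes $253,650.

Unit 2B: $224,375; Unit 2C: $59,900; Unit G1: $253,650; Unit 3A: $204,375; Unit PH2: $112,150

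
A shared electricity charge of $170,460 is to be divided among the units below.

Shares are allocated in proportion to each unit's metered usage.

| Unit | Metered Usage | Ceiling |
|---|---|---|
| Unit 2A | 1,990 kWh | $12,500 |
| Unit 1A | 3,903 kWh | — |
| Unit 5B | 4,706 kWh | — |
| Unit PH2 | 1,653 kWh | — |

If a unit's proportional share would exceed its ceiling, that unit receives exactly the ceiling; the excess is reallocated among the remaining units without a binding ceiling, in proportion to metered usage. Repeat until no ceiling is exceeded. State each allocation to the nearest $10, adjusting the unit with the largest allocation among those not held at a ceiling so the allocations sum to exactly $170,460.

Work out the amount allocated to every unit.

Unit 2A: $12,500 | Unit 1A: $60,080 | Unit 5B: $72,440 | Unit PH2: $25,440

Total metered usage = 12,252.
Proportional shares (ignoring caps): Unit 2A 27,686.53; Unit 1A 54,301.78; Unit 5B 65,473.78; Unit PH2 22,997.91.
Capped: Unit 2A ($12,500); remaining pool $157,960 reallocated over remaining metered usage 10,262.
Redistributed shares: Unit 1A 60,077.75 → $60,080; Unit 5B 72,438.10 → $72,440; Unit PH2 25,444.15 → $25,440.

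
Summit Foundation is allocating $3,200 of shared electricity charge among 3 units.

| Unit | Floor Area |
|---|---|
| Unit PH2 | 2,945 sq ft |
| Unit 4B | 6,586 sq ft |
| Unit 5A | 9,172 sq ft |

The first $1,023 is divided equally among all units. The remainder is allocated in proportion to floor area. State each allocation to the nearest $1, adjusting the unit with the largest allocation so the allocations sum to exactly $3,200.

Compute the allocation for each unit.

Unit PH2: $684 · Unit 4B: $1,108 · Unit 5A: $1,408

$1,023 shared equally gives $341 per unit.
Remainder $2,177 by floor area (total 18,703): Unit PH2 342.79 → $343; Unit 4B 766.60 → $767; Unit 5A 1,067.61 → $1,068.
Rounding difference −$1 on remainder applied to Unit 5A.
Totals: Unit PH2 $341 + $343 = $684; Unit 4B $341 + $767 = $1,108; Unit 5A $341 + $1,067 = $1,408.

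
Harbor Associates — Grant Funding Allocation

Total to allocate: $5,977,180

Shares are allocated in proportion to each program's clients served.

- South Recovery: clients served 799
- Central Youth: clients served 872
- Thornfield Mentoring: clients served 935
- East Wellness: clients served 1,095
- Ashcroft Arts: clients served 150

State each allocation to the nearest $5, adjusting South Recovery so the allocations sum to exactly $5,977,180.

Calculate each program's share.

Total clients served = 3,851.
Unrounded shares: South Recovery 799/3,851 × $5,977,180 = 1,240,136.80; Central Youth 872/3,851 × $5,977,180 = 1,353,440.91; Thornfield Mentoring 935/3,851 × $5,977,180 = 1,451,223.92; East Wellness 1,095/3,851 × $5,977,180 = 1,699,561.70; Ashcroft Arts 150/3,851 × $5,977,180 = 232,816.67.
After rounding ($5): South Recovery $1,240,135; Central Youth $1,353,440; Thornfield Mentoring $1,451,225; East Wellness $1,699,560; Ashcroft Arts $232,815. Sum = $5,977,175.
Difference $5,977,180 − $5,977,175 = +$5 applied to South Recovery: South Recovery becomes $1,240,140.

South Recovery: $1,240,140 · Central Youth: $1,353,440 · Thornfield Mentoring: $1,451,225 · East Wellness: $1,699,560 · Ashcroft Arts: $232,815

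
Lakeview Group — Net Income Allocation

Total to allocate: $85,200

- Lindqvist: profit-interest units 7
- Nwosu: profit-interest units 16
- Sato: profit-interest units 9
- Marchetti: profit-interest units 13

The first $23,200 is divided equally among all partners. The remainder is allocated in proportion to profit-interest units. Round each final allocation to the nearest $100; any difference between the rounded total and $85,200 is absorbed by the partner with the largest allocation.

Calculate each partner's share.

Lindqvist: $15,400 · Nwosu: $27,900 · Sato: $18,200 · Marchetti: $23,700

Equal tier: $23,200 ÷ 4 = $5,800 apiece.
Remainder $62,000 by profit-interest units (total 45): Lindqvist 9,644.44 → $9,600; Nwosu 22,044.44 → $22,000; Sato 12,400.00 → $12,400; Marchetti 17,911.11 → $17,900.
Rounding difference +$100 on remainder applied to Nwosu.
Totals: Lindqvist $5,800 + $9,600 = $15,400; Nwosu $5,800 + $22,100 = $27,900; Sato $5,800 + $12,400 = $18,200; Marchetti $5,800 + $17,900 = $23,700.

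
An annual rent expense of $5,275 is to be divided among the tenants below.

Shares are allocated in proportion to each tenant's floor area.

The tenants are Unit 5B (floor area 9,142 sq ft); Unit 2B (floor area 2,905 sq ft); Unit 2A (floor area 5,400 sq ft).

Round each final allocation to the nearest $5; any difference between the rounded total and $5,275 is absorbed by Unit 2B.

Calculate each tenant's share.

Sum of floor area: 17,447.
Proportional shares: Unit 5B 9,142/17,447 × $5,275 = 2,764.03; Unit 2B 2,905/17,447 × $5,275 = 878.31; Unit 2A 5,400/17,447 × $5,275 = 1,632.66.
At nearest $5: Unit 5B $2,765; Unit 2B $880; Unit 2A $1,635. Sum = $5,280.
Difference $5,275 − $5,280 = −$5 applied to Unit 2B: Unit 2B becomes $875.

Unit 5B: $2,765 | Unit 2B: $875 | Unit 2A: $1,635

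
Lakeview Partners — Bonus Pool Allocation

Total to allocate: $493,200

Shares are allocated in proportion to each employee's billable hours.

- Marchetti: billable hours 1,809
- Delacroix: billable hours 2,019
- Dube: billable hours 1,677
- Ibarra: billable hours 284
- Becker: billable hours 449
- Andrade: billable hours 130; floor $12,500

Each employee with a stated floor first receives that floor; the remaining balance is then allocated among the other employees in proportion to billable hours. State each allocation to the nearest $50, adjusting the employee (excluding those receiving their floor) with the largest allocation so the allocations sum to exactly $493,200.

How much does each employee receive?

Guaranteed amounts: Andrade $12,500. Balance $480,700.
Balance split over remaining billable hours 6,238: Marchetti 139,401.46 → $139,400; Delacroix 155,584.05 → $155,600; Dube 129,229.54 → $129,250; Ibarra 21,885.03 → $21,900; Becker 34,599.92 → $34,600.
Rounding difference −$50 applied to Delacroix → $155,550.

Marchetti: $139,400 · Delacroix: $155,550 · Dube: $129,250 · Ibarra: $21,900 · Becker: $34,600 · Andrade: $12,500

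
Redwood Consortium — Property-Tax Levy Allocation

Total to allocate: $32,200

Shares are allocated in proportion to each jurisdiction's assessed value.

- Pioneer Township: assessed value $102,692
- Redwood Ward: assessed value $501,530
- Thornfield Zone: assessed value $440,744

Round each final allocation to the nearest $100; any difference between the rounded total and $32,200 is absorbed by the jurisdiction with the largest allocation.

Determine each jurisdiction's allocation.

Pioneer Township: $3,200; Redwood Ward: $15,400; Thornfield Zone: $13,600

Total assessed value = 1,044,966.
Raw shares: Pioneer Township 102,692/1,044,966 × $32,200 = 3,164.39; Redwood Ward 501,530/1,044,966 × $32,200 = 15,454.35; Thornfield Zone 440,744/1,044,966 × $32,200 = 13,581.26.
Rounded to nearest $100: Pioneer Township $3,200; Redwood Ward $15,500; Thornfield Zone $13,600. Sum = $32,300.
Difference $32,200 − $32,300 = −$100 applied to largest allocation (Redwood Ward): Redwood Ward becomes $15,400.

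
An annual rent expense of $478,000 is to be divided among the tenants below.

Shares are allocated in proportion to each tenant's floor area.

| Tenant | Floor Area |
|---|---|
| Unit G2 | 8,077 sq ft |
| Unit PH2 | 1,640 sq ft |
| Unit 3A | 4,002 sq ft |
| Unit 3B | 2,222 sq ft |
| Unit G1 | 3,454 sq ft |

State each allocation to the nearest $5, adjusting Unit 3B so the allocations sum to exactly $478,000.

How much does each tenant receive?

Sum of floor area: 19,395.
Raw shares: Unit G2 8,077/19,395 × $478,000 = 199,061.92; Unit PH2 1,640/19,395 × $478,000 = 40,418.66; Unit 3A 4,002/19,395 × $478,000 = 98,631.40; Unit 3B 2,222/19,395 × $478,000 = 54,762.36; Unit G1 3,454/19,395 × $478,000 = 85,125.65.
After rounding ($5): Unit G2 $199,060; Unit PH2 $40,420; Unit 3A $98,630; Unit 3B $54,760; Unit G1 $85,125. Sum = $477,995.
Difference $478,000 − $477,995 = +$5 applied to Unit 3B: Unit 3B becomes $54,765.

Unit G2: $199,060; Unit PH2: $40,420; Unit 3A: $98,630; Unit 3B: $54,765; Unit G1: $85,125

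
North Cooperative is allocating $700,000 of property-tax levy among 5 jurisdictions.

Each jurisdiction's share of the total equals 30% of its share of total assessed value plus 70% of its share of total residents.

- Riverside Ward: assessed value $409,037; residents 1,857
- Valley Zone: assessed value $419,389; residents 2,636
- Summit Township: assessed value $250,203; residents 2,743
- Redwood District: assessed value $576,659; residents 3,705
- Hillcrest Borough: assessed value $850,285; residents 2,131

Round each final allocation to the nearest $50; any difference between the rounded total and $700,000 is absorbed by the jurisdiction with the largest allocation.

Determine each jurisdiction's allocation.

Riverside Ward: $103,900 · Valley Zone: $133,950 · Summit Township: $123,800 · Redwood District: $187,200 · Hillcrest Borough: $151,150

Totals — assessed value 2,505,573, residents 13,072.
Composite weights (30% assessed value + 70% residents): Riverside Ward 0.1484; Valley Zone 0.1914; Summit Township 0.1768; Redwood District 0.2674; Hillcrest Borough 0.2159.
Raw shares: Riverside Ward 103,891.77; Valley Zone 133,959.99; Summit Township 123,790.84; Redwood District 187,212.43; Hillcrest Borough 151,144.97.
At nearest $50: Riverside Ward $103,900; Valley Zone $133,950; Summit Township $123,800; Redwood District $187,200; Hillcrest Borough $151,150. Sum = $700,000.
Sum already equals the total — no adjustment.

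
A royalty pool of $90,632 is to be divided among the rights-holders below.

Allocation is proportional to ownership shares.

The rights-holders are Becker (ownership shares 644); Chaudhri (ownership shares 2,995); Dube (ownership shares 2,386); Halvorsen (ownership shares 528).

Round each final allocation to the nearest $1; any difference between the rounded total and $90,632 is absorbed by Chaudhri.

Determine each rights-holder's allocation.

Ownership shares total: 6,553.
Raw shares: Becker 644/6,553 × $90,632 = 8,906.91; Chaudhri 2,995/6,553 × $90,632 = 41,422.68; Dube 2,386/6,553 × $90,632 = 32,999.84; Halvorsen 528/6,553 × $90,632 = 7,302.56.
After rounding ($1): Becker $8,907; Chaudhri $41,423; Dube $33,000; Halvorsen $7,303. Sum = $90,633.
Difference $90,632 − $90,633 = −$1 applied to Chaudhri: Chaudhri becomes $41,422.

Becker: $8,907; Chaudhri: $41,422; Dube: $33,000; Halvorsen: $7,303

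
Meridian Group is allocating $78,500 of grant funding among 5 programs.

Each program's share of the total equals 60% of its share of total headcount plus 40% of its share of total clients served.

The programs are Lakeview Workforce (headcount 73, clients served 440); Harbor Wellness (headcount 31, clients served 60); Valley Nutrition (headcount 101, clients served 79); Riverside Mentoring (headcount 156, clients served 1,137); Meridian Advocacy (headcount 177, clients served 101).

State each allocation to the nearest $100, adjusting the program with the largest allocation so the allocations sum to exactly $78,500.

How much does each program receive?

Totals — headcount 538, clients served 1,817.
Combined weights (60% headcount + 40% clients served): Lakeview Workforce 0.1783; Harbor Wellness 0.0478; Valley Nutrition 0.1300; Riverside Mentoring 0.4243; Meridian Advocacy 0.2196.
Raw shares: Lakeview Workforce 13,994.63; Harbor Wellness 3,750.81; Valley Nutrition 10,207.41; Riverside Mentoring 33,306.01; Meridian Advocacy 17,241.13.
After rounding ($100): Lakeview Workforce $14,000; Harbor Wellness $3,800; Valley Nutrition $10,200; Riverside Mentoring $33,300; Meridian Advocacy $17,200. Sum = $78,500.
No rounding difference to absorb.

Lakeview Workforce: $14,000 · Harbor Wellness: $3,800 · Valley Nutrition: $10,200 · Riverside Mentoring: $33,300 · Meridian Advocacy: $17,200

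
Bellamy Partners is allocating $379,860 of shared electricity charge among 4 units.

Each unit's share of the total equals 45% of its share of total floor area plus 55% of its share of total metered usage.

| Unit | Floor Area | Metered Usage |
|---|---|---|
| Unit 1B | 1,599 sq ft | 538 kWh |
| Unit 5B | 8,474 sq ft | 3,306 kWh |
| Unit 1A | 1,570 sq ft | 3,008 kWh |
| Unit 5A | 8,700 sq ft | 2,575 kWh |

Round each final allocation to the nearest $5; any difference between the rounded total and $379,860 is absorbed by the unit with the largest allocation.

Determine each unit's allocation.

Floor area total 20,343; metered usage total 9,427.
Composite weights (45% floor area + 55% metered usage): Unit 1B 0.0668; Unit 5B 0.3803; Unit 1A 0.2102; Unit 5A 0.3427.
Proportional shares: Unit 1B 25,359.25; Unit 5B 144,473.06; Unit 1A 79,856.19; Unit 5A 130,171.51.
Rounded to nearest $5: Unit 1B $25,360; Unit 5B $144,475; Unit 1A $79,855; Unit 5A $130,170. Sum = $379,860.
Rounded total matches; no reconciliation needed.

Unit 1B: $25,360; Unit 5B: $144,475; Unit 1A: $79,855; Unit 5A: $130,170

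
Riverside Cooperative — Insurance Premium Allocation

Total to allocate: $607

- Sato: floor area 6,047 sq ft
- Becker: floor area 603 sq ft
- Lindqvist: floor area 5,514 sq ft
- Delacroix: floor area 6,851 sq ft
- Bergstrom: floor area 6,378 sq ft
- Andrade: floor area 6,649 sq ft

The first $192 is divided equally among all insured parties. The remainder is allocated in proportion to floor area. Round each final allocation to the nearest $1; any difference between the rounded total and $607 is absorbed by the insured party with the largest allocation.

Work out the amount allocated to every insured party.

Sato: $110; Becker: $40; Lindqvist: $103; Delacroix: $121; Bergstrom: $115; Andrade: $118

First tranche $192 split equally: $32 each.
Remainder $415 by floor area (total 32,042): Sato 78.32 → $78; Becker 7.81 → $8; Lindqvist 71.42 → $71; Delacroix 88.73 → $89; Bergstrom 82.61 → $83; Andrade 86.12 → $86.
Totals: Sato $32 + $78 = $110; Becker $32 + $8 = $40; Lindqvist $32 + $71 = $103; Delacroix $32 + $89 = $121; Bergstrom $32 + $83 = $115; Andrade $32 + $86 = $118.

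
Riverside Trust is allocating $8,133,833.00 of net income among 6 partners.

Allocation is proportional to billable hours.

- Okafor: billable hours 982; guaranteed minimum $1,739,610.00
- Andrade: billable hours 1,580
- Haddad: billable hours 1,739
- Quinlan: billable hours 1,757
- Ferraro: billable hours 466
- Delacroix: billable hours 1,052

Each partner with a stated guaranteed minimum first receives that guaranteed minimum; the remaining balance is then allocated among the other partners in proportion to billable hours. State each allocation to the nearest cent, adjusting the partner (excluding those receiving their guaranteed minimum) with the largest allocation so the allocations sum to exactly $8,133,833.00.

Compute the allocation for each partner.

Fund the minimums — Okafor $1,739,610.00. Balance $6,394,223.00.
Balance split over remaining billable hours 6,594: Andrade 1,532,131.0798 → $1,532,131.08; Haddad 1,686,313.8910 → $1,686,313.89; Quinlan 1,703,768.5488 → $1,703,768.55; Ferraro 451,881.6982 → $451,881.70; Delacroix 1,020,127.7822 → $1,020,127.78.

Okafor: $1,739,610.00 | Andrade: $1,532,131.08 | Haddad: $1,686,313.89 | Quinlan: $1,703,768.55 | Ferraro: $451,881.70 | Delacroix: $1,020,127.78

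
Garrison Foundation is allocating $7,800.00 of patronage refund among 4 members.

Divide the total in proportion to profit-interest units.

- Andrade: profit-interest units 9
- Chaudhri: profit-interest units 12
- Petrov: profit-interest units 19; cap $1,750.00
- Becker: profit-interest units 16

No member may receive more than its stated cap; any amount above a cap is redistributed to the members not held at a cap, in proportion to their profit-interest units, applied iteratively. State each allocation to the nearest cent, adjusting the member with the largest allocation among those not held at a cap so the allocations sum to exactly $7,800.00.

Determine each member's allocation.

Combined profit-interest units = 56.
Unconstrained shares: Andrade 1,253.5714; Chaudhri 1,671.4286; Petrov 2,646.4286; Becker 2,228.5714.
Capped: Petrov ($1,750.00); residual $6,050.00 reallocated over remaining profit-interest units 37.
Shares after redistribution: Andrade 1,471.6216 → $1,471.62; Chaudhri 1,962.1622 → $1,962.16; Becker 2,616.2162 → $2,616.22.

Andrade: $1,471.62 | Chaudhri: $1,962.16 | Petrov: $1,750.00 | Becker: $2,616.22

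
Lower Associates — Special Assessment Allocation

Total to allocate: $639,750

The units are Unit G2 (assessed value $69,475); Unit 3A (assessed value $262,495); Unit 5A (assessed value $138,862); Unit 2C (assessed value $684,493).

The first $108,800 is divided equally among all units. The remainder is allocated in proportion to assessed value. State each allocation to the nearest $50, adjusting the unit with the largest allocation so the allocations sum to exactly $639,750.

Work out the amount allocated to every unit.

Unit G2: $59,150 · Unit 3A: $147,850 · Unit 5A: $91,000 · Unit 2C: $341,750

First tranche $108,800 split equally: $27,200 each.
Remainder $530,950 by assessed value (total 1,155,325): Unit G2 31,928.46 → $31,950; Unit 3A 120,634.21 → $120,650; Unit 5A 63,816.48 → $63,800; Unit 2C 314,570.84 → $314,550.
Totals: Unit G2 $27,200 + $31,950 = $59,150; Unit 3A $27,200 + $120,650 = $147,850; Unit 5A $27,200 + $63,800 = $91,000; Unit 2C $27,200 + $314,550 = $341,750.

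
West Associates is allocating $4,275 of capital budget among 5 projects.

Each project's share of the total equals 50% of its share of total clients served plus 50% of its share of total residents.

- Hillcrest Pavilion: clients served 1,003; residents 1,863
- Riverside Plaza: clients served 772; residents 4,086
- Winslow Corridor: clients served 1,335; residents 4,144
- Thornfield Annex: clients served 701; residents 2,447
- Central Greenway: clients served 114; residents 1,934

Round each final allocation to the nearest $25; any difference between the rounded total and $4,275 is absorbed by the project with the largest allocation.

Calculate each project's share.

Hillcrest Pavilion: $825 | Riverside Plaza: $1,025 | Winslow Corridor: $1,325 | Thornfield Annex: $750 | Central Greenway: $350

Totals — clients served 3,925, residents 14,474.
Blended shares (50% clients served + 50% residents): Hillcrest Pavilion 0.1921; Riverside Plaza 0.2395; Winslow Corridor 0.3132; Thornfield Annex 0.1738; Central Greenway 0.0813.
Pro-rata amounts: Hillcrest Pavilion 821.34; Riverside Plaza 1,023.84; Winslow Corridor 1,339.00; Thornfield Annex 743.12; Central Greenway 347.69.
At nearest $25: Hillcrest Pavilion $825; Riverside Plaza $1,025; Winslow Corridor $1,350; Thornfield Annex $750; Central Greenway $350. Sum = $4,300.
Difference $4,275 − $4,300 = −$25 applied to largest allocation (Winslow Corridor): Winslow Corridor becomes $1,325.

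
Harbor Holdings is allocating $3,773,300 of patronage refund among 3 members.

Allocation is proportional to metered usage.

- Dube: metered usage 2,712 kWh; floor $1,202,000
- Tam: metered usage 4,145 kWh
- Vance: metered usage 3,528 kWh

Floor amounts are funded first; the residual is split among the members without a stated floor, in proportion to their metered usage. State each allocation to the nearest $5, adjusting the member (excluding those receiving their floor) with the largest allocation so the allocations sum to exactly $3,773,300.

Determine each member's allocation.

Fund the minimums — Dube $1,202,000. Balance $2,571,300.
Balance split over remaining metered usage 7,673: Tam 1,389,031.47 → $1,389,030; Vance 1,182,268.53 → $1,182,270.

Dube: $1,202,000 | Tam: $1,389,030 | Vance: $1,182,270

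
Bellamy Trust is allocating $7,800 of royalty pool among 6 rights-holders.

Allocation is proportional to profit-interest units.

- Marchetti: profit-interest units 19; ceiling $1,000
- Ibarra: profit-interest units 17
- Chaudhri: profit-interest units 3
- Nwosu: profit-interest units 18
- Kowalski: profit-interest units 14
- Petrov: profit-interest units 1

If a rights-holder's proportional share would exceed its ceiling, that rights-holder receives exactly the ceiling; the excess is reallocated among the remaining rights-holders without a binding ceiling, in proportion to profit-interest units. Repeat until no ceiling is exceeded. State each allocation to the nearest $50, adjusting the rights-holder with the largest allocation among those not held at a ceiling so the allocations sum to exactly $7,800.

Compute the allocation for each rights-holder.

Marchetti: $1,000 · Ibarra: $2,200 · Chaudhri: $400 · Nwosu: $2,250 · Kowalski: $1,800 · Petrov: $150

Combined profit-interest units = 72.
Unconstrained shares: Marchetti 2,058.33; Ibarra 1,841.67; Chaudhri 325.00; Nwosu 1,950.00; Kowalski 1,516.67; Petrov 108.33.
Held at cap: Marchetti ($1,000); remaining pool $6,800 reallocated over remaining profit-interest units 53.
Redistributed shares: Ibarra 2,181.13 → $2,200; Chaudhri 384.91 → $400; Nwosu 2,309.43 → $2,300; Kowalski 1,796.23 → $1,800; Petrov 128.30 → $150.
Rounding difference −$50 applied to Nwosu → $2,250.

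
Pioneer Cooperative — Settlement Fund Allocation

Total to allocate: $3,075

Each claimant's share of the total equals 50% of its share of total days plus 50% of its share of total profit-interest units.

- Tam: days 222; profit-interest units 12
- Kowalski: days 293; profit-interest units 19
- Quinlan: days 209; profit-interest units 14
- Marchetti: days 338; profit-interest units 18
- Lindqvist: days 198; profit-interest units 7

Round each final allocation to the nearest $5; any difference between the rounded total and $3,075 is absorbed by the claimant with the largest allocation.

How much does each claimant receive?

Days total 1,260; profit-interest units total 70.
Composite weights (50% days + 50% profit-interest units): Tam 0.1738; Kowalski 0.2520; Quinlan 0.1829; Marchetti 0.2627; Lindqvist 0.1286.
Pro-rata amounts: Tam 534.46; Kowalski 774.85; Quinlan 562.53; Marchetti 807.80; Lindqvist 395.36.
At nearest $5: Tam $535; Kowalski $775; Quinlan $565; Marchetti $810; Lindqvist $395. Sum = $3,080.
Difference $3,075 − $3,080 = −$5 applied to largest allocation (Marchetti): Marchetti becomes $805.

Tam: $535; Kowalski: $775; Quinlan: $565; Marchetti: $805; Lindqvist: $395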